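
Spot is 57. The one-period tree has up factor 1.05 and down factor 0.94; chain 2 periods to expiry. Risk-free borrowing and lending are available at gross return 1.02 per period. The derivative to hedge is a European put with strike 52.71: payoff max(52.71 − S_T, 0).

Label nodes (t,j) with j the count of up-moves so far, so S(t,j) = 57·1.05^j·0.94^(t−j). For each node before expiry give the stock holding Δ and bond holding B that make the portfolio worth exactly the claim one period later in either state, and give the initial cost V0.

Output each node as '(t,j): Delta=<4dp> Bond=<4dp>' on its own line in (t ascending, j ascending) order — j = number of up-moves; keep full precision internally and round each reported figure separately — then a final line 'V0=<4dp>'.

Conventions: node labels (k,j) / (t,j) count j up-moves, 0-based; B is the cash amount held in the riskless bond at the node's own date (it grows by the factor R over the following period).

No-arbitrage ⇒ martingale measure with p* = (R−d)/(u−d) = 0.7273.
Terminal payoffs: V(2,0)=2.3448, V(2,1)=0.0000, V(2,2)=0.0000
  t=1,j=0: stock 53.5800 → up 56.2590 (V=0.0000), down 50.3652 (V=2.3448). Price 0.6270; hedge Δ=-0.3978, bond B=21.9433.
  t=1,j=1: stock 59.8500 → up 62.8425 (V=0.0000), down 56.2590 (V=0.0000). Price 0.0000; hedge Δ=0.0000, bond B=0.0000.
  t=0,j=0: stock 57.0000 → up 59.8500 (V=0.0000), down 53.5800 (V=0.6270). Price 0.1676; hedge Δ=-0.1000, bond B=5.8672.
Sanity check at the root: Δ(0,0)·S0 + B(0,0) reproduces V0 = 0.1676.

(0,0): Delta=-0.1000 Bond=5.8672
(1,0): Delta=-0.3978 Bond=21.9433
(1,1): Delta=0.0000 Bond=0.0000
V0=0.1676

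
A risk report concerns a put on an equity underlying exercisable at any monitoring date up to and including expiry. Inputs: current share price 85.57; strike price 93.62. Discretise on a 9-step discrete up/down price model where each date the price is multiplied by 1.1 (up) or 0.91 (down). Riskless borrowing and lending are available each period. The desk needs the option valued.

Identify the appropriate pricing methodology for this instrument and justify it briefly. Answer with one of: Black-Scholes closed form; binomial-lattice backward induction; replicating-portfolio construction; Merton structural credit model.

framework: binomial-lattice backward induction

Key observation: the put (strike 93.62 on spot 85.57) is American-style on a 9-step discrete price model, so the early-exercise decision at every node requires stepwise backward valuation — a closed form cannot price the exercise right.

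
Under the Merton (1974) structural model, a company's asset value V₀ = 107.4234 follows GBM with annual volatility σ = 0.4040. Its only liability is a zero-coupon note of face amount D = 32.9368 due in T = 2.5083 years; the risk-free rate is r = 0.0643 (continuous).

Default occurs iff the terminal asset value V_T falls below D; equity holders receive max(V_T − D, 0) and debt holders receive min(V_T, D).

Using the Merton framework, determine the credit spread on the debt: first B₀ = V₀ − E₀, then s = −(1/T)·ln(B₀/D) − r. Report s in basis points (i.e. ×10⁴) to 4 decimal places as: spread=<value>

spread=31.1586

Apply the equity-as-call identities (strike 32.9368, horizon 2.5083 years):
d₁ = [ln(V₀/D) + (r + σ²/2)T] / (σ√T)
   = [ln(107.4234/32.9368) + (0.0643 + 0.5·0.4040²)·2.5083] / (0.4040·√2.5083)
   = [1.182187 + 0.365981] / 0.639840 = 2.419620
d₂ = d₁ − σ√T = 2.419620 − 0.639840 = 1.779780
N(d₁) = 0.992232,  N(d₂) = 0.962444,  e^(−rT) = 0.851051
E₀ = V₀·N(d₁) − D·e^(−rT)·N(d₂)
   = 107.4234·0.992232 − 32.9368·0.851051·0.962444 = 79.610739
B₀ = V₀ − E₀ = 107.4234 − 79.610739 = 27.812661
spread = −(1/T)·ln(B₀/D) − r = −(1/2.5083)·ln(27.812661/32.9368) − 0.0643 = 0.00311586
in basis points: 0.00311586 × 10⁴ = 31.1586 bp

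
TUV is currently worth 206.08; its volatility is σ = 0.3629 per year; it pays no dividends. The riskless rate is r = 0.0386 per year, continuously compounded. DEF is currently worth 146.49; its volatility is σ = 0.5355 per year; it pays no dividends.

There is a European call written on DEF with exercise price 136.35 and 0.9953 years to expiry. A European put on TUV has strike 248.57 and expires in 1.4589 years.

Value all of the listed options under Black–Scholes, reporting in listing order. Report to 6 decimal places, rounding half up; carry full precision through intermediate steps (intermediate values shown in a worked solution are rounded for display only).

price(DEF call K=136.35) = 37.488726
price(TUV put K=248.57) = 54.364345

[DEF call K=136.35]
σ√T = 0.5355·√0.9953 = 0.534240
d₁ = (ln(S/K) + (r+σ²/2)T) / (σ√T) = (ln(146.49/136.35) + (0.0386+0.5355²/2)·0.9953) / 0.534240 = (0.071732 + 0.181125) / 0.534240 = 0.473302
d₂ = d₁ − σ√T = 0.473302 − 0.534240 = -0.060938
e^{−rT} = 0.962310
N(d₁) = 0.682001,  N(d₂) = 0.475704
price = S·N(d₁) − K·e^{−rT}·N(d₂) = 99.906343 − 62.417617 = 37.488726
[TUV put K=248.57]
σ√T = 0.3629·√1.4589 = 0.438329
d₁ = (ln(S/K) + (r+σ²/2)T) / (σ√T) = (ln(206.08/248.57) + (0.0386+0.3629²/2)·1.4589) / 0.438329 = (-0.187460 + 0.152379) / 0.438329 = -0.080033
d₂ = d₁ − σ√T = -0.080033 − 0.438329 = -0.518361
e^{−rT} = 0.945243
N(−d₁) = 0.531894,  N(−d₂) = 0.697897
price = K·e^{−rT}·N(−d₂) − S·N(−d₁) = 163.977129 − 109.612784 = 54.364345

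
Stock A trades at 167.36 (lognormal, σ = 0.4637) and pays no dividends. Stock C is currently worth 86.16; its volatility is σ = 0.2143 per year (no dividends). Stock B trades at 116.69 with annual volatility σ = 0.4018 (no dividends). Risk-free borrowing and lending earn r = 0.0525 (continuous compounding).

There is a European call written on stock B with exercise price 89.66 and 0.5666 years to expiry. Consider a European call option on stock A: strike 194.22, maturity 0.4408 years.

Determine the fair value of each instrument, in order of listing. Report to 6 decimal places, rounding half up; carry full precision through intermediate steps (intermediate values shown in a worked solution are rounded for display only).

price(stock B call K=89.66) = 32.328546
price(stock A call K=194.22) = 12.415951

[stock B call K=89.66]
σ√T = 0.4018·√0.5666 = 0.302446
d₁ = (ln(S/K) + (r+σ²/2)T) / (σ√T) = (ln(116.69/89.66) + (0.0525+0.4018²/2)·0.5666) / 0.302446 = (0.263496 + 0.075483) / 0.302446 = 1.120792
d₂ = d₁ − σ√T = 1.120792 − 0.302446 = 0.818346
e^{−rT} = 0.970692
N(d₁) = 0.868812,  N(d₂) = 0.793420
price = S·N(d₁) − K·e^{−rT}·N(d₂) = 101.381659 − 69.053113 = 32.328546
[stock A call K=194.22]
σ√T = 0.4637·√0.4408 = 0.307863
d₁ = (ln(S/K) + (r+σ²/2)T) / (σ√T) = (ln(167.36/194.22) + (0.0525+0.4637²/2)·0.4408) / 0.307863 = (-0.148844 + 0.070532) / 0.307863 = -0.254374
d₂ = d₁ − σ√T = -0.254374 − 0.307863 = -0.562237
e^{−rT} = 0.977124
N(d₁) = 0.399603,  N(d₂) = 0.286977
price = S·N(d₁) − K·e^{−rT}·N(d₂) = 66.877602 − 54.461651 = 12.415951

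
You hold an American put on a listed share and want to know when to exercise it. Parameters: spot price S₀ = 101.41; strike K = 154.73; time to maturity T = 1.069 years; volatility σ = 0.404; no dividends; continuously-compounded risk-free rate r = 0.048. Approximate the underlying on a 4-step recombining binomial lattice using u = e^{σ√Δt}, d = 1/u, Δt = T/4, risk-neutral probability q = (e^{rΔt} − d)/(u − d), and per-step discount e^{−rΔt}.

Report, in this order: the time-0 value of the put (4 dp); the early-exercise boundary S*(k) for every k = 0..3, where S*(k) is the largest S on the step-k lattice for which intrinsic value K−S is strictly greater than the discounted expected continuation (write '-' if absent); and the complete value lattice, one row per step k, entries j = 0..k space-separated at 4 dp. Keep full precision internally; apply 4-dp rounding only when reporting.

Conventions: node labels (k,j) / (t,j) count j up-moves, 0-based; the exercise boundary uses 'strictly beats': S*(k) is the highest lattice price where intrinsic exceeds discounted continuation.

Δt=0.26725, u=1.23226, d=0.81151, q=0.47866, disc=e^(-rΔt)=0.98725
k=4 terminal: V=max(K-S,0) → 110.7489 87.9458 53.3200 0.7416 0.0000
k=3: j=0 S=54.1963 intr=100.5337 cont=98.5615 V=100.5337[EX]; j=1 S=82.2957 intr=72.4343 cont=70.4621 V=72.4343[EX]; j=2 S=124.9638 intr=29.7662 cont=27.7940 V=29.7662[EX]; j=3 S=189.7543 intr=0.0000 cont=0.3817 V=0.3817[hold]  S*(3)=124.9638
k=2: j=0 S=66.7842 intr=87.9458 cont=85.9736 V=87.9458[EX]; j=1 S=101.4100 intr=53.3200 cont=51.3478 V=53.3200[EX]; j=2 S=153.9884 intr=0.7416 cont=15.5008 V=15.5008[hold]  S*(2)=101.4100
k=1: j=0 S=82.2957 intr=72.4343 cont=70.4621 V=72.4343[EX]; j=1 S=124.9638 intr=29.7662 cont=34.7686 V=34.7686[hold]  S*(1)=82.2957
k=0: j=0 S=101.4100 intr=53.3200 cont=53.7117 V=53.7117[hold]  S*(0)=-

price = 53.7117
boundary = - 82.2957 101.4100 124.9638
tree:
53.7117
72.4343 34.7686
87.9458 53.3200 15.5008
100.5337 72.4343 29.7662 0.3817
110.7489 87.9458 53.3200 0.7416 0.0000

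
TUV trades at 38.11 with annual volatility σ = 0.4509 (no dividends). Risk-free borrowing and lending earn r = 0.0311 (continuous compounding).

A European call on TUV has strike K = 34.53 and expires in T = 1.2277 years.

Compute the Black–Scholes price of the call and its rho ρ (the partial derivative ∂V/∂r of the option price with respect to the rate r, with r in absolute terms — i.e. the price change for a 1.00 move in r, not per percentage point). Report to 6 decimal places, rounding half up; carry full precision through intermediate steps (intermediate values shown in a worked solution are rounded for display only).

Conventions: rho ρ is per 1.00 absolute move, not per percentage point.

price = 9.730032
ρ = 20.794041

σ√T = 0.4509·√1.2277 = 0.499605
d₁ = (ln(S/K) + (r+σ²/2)T) / (σ√T) = (ln(38.11/34.53) + (0.0311+0.4509²/2)·1.2277) / 0.499605 = (0.098648 + 0.162984) / 0.499605 = 0.523678
d₂ = d₁ − σ√T = 0.523678 − 0.499605 = 0.024074
e^{−rT} = 0.962538
N(d₁) = 0.699749,  N(d₂) = 0.509603
Call price V = S·N(d₁) − K·e^{−rT}·N(d₂) = 26.667428 − 16.937396 = 9.730032
ρ = K·T·e^{−rT}·N(d₂) = 20.794041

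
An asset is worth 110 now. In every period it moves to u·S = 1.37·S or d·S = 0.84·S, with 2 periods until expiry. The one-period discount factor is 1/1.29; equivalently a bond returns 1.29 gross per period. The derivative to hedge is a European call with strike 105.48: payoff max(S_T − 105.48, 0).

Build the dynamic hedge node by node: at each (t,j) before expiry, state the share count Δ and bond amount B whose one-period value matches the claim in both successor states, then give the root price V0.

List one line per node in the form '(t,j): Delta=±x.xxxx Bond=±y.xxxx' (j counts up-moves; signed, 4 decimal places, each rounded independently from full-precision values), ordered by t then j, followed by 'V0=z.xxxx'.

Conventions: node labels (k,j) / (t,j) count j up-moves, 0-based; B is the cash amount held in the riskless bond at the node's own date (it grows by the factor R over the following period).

Arbitrage-free pricing uses the up-move probability p* = (R−d)/(u−d) = 0.8491, discounting each step at R = 1.29.
Payoffs at expiry: V(2,0)=0.0000, V(2,1)=21.1080, V(2,2)=100.9790
  t=1,j=0: stock 92.4000 → up 126.5880 (V=21.1080), down 77.6160 (V=0.0000). Price 13.8929; hedge Δ=0.4310, bond B=-25.9335.
  t=1,j=1: stock 150.7000 → up 206.4590 (V=100.9790), down 126.5880 (V=21.1080). Price 68.9326; hedge Δ=1.0000, bond B=-81.7674.
  t=0,j=0: stock 110.0000 → up 150.7000 (V=68.9326), down 92.4000 (V=13.8929). Price 46.9959; hedge Δ=0.9441, bond B=-56.8525.
As a check, the time-0 holding Δ(0,0)·S0 + B(0,0) comes to 46.9959 — exactly V0.

(0,0): Delta=0.9441 Bond=-56.8525
(1,0): Delta=0.4310 Bond=-25.9335
(1,1): Delta=1.0000 Bond=-81.7674
V0=46.9959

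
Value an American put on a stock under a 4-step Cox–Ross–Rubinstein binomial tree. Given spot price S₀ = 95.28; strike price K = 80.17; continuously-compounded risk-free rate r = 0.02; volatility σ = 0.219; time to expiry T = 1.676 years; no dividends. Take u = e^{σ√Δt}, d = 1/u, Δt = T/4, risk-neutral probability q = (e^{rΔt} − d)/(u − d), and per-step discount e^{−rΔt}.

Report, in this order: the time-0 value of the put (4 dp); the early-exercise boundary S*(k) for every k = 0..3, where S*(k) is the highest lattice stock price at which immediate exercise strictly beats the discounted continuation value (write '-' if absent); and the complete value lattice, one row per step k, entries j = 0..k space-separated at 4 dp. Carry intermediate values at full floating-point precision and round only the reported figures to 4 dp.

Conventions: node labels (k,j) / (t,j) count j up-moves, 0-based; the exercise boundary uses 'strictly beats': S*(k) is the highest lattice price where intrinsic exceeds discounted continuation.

price = 3.8189
boundary = - - - 62.2739
tree:
3.8189
6.5766 1.0615
11.0440 2.1162 0.0000
17.8961 4.2192 0.0000 0.0000
26.1268 8.4118 0.0000 0.0000 0.0000

Δt=0.41900, u=1.15230, d=0.86783, q=0.49420, disc=e^(-rΔt)=0.99166
k=4 terminal: V=max(K-S,0) → 26.1268 8.4118 0.0000 0.0000 0.0000
k=3: j=0 S=62.2739 intr=17.8961 cont=17.2271 V=17.8961[EX]; j=1 S=82.6869 intr=0.0000 cont=4.2192 V=4.2192[hold]; j=2 S=109.7911 intr=0.0000 cont=0.0000 V=0.0000[hold]; j=3 S=145.7798 intr=0.0000 cont=0.0000 V=0.0000[hold]  S*(3)=62.2739
k=2: j=0 S=71.7582 intr=8.4118 cont=11.0440 V=11.0440[hold]; j=1 S=95.2800 intr=0.0000 cont=2.1162 V=2.1162[hold]; j=2 S=126.5121 intr=0.0000 cont=0.0000 V=0.0000[hold]  S*(2)=-
k=1: j=0 S=82.6869 intr=0.0000 cont=6.5766 V=6.5766[hold]; j=1 S=109.7911 intr=0.0000 cont=1.0615 V=1.0615[hold]  S*(1)=-
k=0: j=0 S=95.2800 intr=0.0000 cont=3.8189 V=3.8189[hold]  S*(0)=-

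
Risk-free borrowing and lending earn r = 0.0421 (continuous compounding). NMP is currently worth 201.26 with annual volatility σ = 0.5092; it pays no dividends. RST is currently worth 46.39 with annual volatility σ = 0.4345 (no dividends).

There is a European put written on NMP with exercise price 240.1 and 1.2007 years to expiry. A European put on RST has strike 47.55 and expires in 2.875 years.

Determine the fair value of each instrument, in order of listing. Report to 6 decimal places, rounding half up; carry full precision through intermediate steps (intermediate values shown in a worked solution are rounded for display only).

price(NMP put K=240.1) = 61.858306
price(RST put K=47.55) = 10.693535

[NMP put K=240.1]
σ√T = 0.5092·√1.2007 = 0.557963
d₁ = (ln(S/K) + (r+σ²/2)T) / (σ√T) = (ln(201.26/240.1) + (0.0421+0.5092²/2)·1.2007) / 0.557963 = (-0.176458 + 0.206211) / 0.557963 = 0.053324
d₂ = d₁ − σ√T = 0.053324 − 0.557963 = -0.504639
e^{−rT} = 0.950707
N(−d₁) = 0.478737,  N(−d₂) = 0.693094
price = K·e^{−rT}·N(−d₂) − S·N(−d₁) = 158.208852 − 96.350546 = 61.858306
[RST put K=47.55]
σ√T = 0.4345·√2.875 = 0.736731
d₁ = (ln(S/K) + (r+σ²/2)T) / (σ√T) = (ln(46.39/47.55) + (0.0421+0.4345²/2)·2.875) / 0.736731 = (-0.024698 + 0.392423) / 0.736731 = 0.499132
d₂ = d₁ − σ√T = 0.499132 − 0.736731 = -0.237599
e^{−rT} = 0.886001
N(−d₁) = 0.308843,  N(−d₂) = 0.593904
price = K·e^{−rT}·N(−d₂) − S·N(−d₁) = 25.020776 − 14.327240 = 10.693535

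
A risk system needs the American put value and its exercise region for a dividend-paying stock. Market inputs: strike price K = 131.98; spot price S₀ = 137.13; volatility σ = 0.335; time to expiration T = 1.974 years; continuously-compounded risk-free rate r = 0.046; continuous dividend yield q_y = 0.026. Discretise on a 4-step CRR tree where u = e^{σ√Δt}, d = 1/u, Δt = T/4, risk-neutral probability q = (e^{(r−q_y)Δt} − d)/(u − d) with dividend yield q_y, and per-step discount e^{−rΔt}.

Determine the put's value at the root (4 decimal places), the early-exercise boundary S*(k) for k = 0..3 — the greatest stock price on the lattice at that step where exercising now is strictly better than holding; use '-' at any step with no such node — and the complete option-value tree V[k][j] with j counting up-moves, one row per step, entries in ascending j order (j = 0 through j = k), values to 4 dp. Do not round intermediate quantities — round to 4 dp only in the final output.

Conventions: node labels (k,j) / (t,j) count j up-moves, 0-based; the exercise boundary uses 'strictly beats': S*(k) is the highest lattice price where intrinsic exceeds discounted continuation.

price = 18.8811
boundary = - - 85.6490 67.6888
tree:
18.8811
30.1371 6.7278
46.3310 12.7999 0.0000
64.2912 24.3523 0.0000 0.0000
78.4852 46.3310 0.0000 0.0000 0.0000

Δt=0.49350  u=1.26533  d=0.79031  q=0.46232  discount=0.97755
step 4 (expiry): payoffs max(K−S,0) = 78.4852 46.3310 0.0000 0.0000 0.0000
step 3: (k=3,j=0): S=67.6888, K−S=64.2912, hold=62.1918 ⇒ V=64.2912 exercise | (k=3,j=1): S=108.3746, K−S=23.6054, hold=24.3523 ⇒ V=24.3523 continue | (k=3,j=2): S=173.5152, K−S=0.0000, hold=0.0000 ⇒ V=0.0000 continue | (k=3,j=3): S=277.8100, K−S=0.0000, hold=0.0000 ⇒ V=0.0000 continue  boundary S*=67.6888
step 2: (k=2,j=0): S=85.6490, K−S=46.3310, hold=44.7982 ⇒ V=46.3310 exercise | (k=2,j=1): S=137.1300, K−S=0.0000, hold=12.7999 ⇒ V=12.7999 continue | (k=2,j=2): S=219.5547, K−S=0.0000, hold=0.0000 ⇒ V=0.0000 continue  boundary S*=85.6490
step 1: (k=1,j=0): S=108.3746, K−S=23.6054, hold=30.1371 ⇒ V=30.1371 continue | (k=1,j=1): S=173.5152, K−S=0.0000, hold=6.7278 ⇒ V=6.7278 continue  boundary S*=-
step 0: (k=0,j=0): S=137.1300, K−S=0.0000, hold=18.8811 ⇒ V=18.8811 continue  boundary S*=-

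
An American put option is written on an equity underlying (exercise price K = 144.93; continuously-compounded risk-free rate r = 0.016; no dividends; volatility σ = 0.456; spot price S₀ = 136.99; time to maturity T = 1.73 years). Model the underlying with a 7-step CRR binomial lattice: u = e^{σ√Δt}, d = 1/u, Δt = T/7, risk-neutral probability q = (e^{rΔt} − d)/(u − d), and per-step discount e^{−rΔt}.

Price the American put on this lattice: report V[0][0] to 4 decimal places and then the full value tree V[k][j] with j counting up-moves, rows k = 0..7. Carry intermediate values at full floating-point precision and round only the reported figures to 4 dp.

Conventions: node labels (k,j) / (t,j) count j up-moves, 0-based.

price = 36.1951
tree:
36.1951
47.8804 22.3585
61.3082 32.0354 10.8332
75.6443 44.4807 17.2416 3.1659
89.6100 59.3911 26.8103 5.8026 0.0000
100.8308 75.5341 40.3582 10.6352 0.0000 0.0000
109.7757 89.6100 57.8767 19.4925 0.0000 0.0000 0.0000
116.9062 100.8308 75.5341 35.7263 0.0000 0.0000 0.0000 0.0000

Δt=0.24714, u=1.25445, d=0.79717, q=0.45223, disc=e^(-rΔt)=0.99605
k=7 terminal: V=max(K-S,0) → 116.9062 100.8308 75.5341 35.7263 0.0000 0.0000 0.0000 0.0000
k=6: j=0 S=35.1543 intr=109.7757 cont=109.2037 V=109.7757[EX]; j=1 S=55.3200 intr=89.6100 cont=89.0380 V=89.6100[EX]; j=2 S=87.0533 intr=57.8767 cont=57.3047 V=57.8767[EX]; j=3 S=136.9900 intr=7.9400 cont=19.4925 V=19.4925[hold]; j=4 S=215.5719 intr=0.0000 cont=0.0000 V=0.0000[hold]; j=5 S=339.2311 intr=0.0000 cont=0.0000 V=0.0000[hold]; j=6 S=533.8251 intr=0.0000 cont=0.0000 V=0.0000[hold]
k=5: j=0 S=44.0992 intr=100.8308 cont=100.2589 V=100.8308[EX]; j=1 S=69.3959 intr=75.5341 cont=74.9621 V=75.5341[EX]; j=2 S=109.2037 intr=35.7263 cont=40.3582 V=40.3582[hold]; j=3 S=171.8464 intr=0.0000 cont=10.6352 V=10.6352[hold]; j=4 S=270.4232 intr=0.0000 cont=0.0000 V=0.0000[hold]; j=5 S=425.5468 intr=0.0000 cont=0.0000 V=0.0000[hold]
k=4: j=0 S=55.3200 intr=89.6100 cont=89.0380 V=89.6100[EX]; j=1 S=87.0533 intr=57.8767 cont=59.3911 V=59.3911[hold]; j=2 S=136.9900 intr=7.9400 cont=26.8103 V=26.8103[hold]; j=3 S=215.5719 intr=0.0000 cont=5.8026 V=5.8026[hold]; j=4 S=339.2311 intr=0.0000 cont=0.0000 V=0.0000[hold]
k=3: j=0 S=69.3959 intr=75.5341 cont=75.6443 V=75.6443[hold]; j=1 S=109.2037 intr=35.7263 cont=44.4807 V=44.4807[hold]; j=2 S=171.8464 intr=0.0000 cont=17.2416 V=17.2416[hold]; j=3 S=270.4232 intr=0.0000 cont=3.1659 V=3.1659[hold]
k=2: j=0 S=87.0533 intr=57.8767 cont=61.3082 V=61.3082[hold]; j=1 S=136.9900 intr=7.9400 cont=32.0354 V=32.0354[hold]; j=2 S=215.5719 intr=0.0000 cont=10.8332 V=10.8332[hold]
k=1: j=0 S=109.2037 intr=35.7263 cont=47.8804 V=47.8804[hold]; j=1 S=171.8464 intr=0.0000 cont=22.3585 V=22.3585[hold]
k=0: j=0 S=136.9900 intr=7.9400 cont=36.1951 V=36.1951[hold]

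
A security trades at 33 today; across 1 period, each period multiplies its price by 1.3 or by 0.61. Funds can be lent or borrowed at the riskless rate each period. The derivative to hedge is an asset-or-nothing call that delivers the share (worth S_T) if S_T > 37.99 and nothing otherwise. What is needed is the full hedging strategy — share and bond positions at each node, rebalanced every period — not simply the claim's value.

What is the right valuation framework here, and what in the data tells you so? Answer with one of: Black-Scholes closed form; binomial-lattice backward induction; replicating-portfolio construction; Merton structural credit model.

framework: replicating-portfolio construction

Key observation: the mandate to exhibit the hedge at every date and state singles out the replicating-portfolio construction on the 1-period tree with factors 1.3 and 0.61 from 33.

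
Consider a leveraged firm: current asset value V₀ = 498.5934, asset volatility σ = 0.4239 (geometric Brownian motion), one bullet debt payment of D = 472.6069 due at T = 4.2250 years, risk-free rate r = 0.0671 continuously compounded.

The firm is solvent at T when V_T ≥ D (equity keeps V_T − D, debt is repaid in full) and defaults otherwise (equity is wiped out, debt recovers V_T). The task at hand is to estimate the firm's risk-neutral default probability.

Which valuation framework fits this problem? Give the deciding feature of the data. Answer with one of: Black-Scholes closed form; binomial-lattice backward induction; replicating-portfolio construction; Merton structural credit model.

Key observation: a levered firm with one bullet debt due at 4.2250 years is the canonical structural-credit setup: equity is a call on the firm's assets struck at the face value.

framework: Merton structural credit model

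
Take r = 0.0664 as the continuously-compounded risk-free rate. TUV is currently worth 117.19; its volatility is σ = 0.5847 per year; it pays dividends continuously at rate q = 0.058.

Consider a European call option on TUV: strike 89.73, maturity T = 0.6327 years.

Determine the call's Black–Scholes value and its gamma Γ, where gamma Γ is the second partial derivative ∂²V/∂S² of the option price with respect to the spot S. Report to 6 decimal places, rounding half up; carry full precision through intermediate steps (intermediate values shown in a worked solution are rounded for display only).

σ√T = 0.5847·√0.6327 = 0.465085
d₁ = (ln(S/K) + (r−q+σ²/2)T) / (σ√T) = (ln(117.19/89.73) + (0.0664−0.058+0.5847²/2)·0.6327) / 0.465085 = (0.266991 + 0.113467) / 0.465085 = 0.818040
d₂ = d₁ − σ√T = 0.818040 − 0.465085 = 0.352956
e^{−rT} = 0.958859
e^{−qT} = 0.963969
N(d₁) = 0.793333,  N(d₂) = 0.637939
Call price V = S·e^{−qT}·N(d₁) − K·e^{−rT}·N(d₂) = 89.620812 − 54.887270 = 34.733543
φ(d₁) = (1/√(2π))·e^{−d₁²/2} = 0.285494
Γ = e^{−qT}·φ(d₁) / (S·σ·√T) = 0.005049

price = 34.733543
Γ = 0.005049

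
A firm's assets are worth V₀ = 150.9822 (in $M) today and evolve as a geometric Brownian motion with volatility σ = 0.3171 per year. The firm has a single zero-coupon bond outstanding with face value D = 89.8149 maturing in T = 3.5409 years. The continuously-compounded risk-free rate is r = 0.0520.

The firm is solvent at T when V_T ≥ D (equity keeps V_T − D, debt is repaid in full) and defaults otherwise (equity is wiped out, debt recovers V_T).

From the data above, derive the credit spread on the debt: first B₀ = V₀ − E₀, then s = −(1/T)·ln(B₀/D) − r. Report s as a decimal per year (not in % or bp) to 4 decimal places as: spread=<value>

spread=0.0140

With assets at 150.9822 and a single debt payment of 89.8149 at 3.5409 years:
d₁ = [ln(V₀/D) + (r + σ²/2)T] / (σ√T)
   = [ln(150.9822/89.8149) + (0.0520 + 0.5·0.3171²)·3.5409] / (0.3171·√3.5409)
   = [0.519411 + 0.362150] / 0.596696 = 1.477404
d₂ = d₁ − σ√T = 1.477404 − 0.596696 = 0.880708
N(d₁) = 0.930216,  N(d₂) = 0.810762,  e^(−rT) = 0.831830
E₀ = V₀·N(d₁) − D·e^(−rT)·N(d₂)
   = 150.9822·0.930216 − 89.8149·0.831830·0.810762 = 79.873457
B₀ = V₀ − E₀ = 150.9822 − 79.873457 = 71.108743
spread = −(1/T)·ln(B₀/D) − r = −(1/3.5409)·ln(71.108743/89.8149) − 0.0520 = 0.01395515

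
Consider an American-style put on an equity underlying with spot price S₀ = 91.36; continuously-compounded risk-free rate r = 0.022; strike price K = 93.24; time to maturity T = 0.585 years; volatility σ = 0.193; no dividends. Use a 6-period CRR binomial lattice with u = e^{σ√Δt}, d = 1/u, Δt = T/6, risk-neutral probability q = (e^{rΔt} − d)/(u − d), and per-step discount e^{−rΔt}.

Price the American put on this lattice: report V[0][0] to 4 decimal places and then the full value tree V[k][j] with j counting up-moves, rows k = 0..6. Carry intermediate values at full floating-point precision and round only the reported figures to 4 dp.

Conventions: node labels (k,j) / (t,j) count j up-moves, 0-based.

params: Δt=0.09750 u=1.06212 d=0.94152 q=0.50274 e^(-rΔt)=0.99786
t_6 payoffs: 29.6013 21.4496 12.2538 1.8800 0.0000 0.0000 0.0000
k=5: node(5,0) S=67.5918 payoff=25.6482 vs cont=25.4484 → 25.6482 [stop]  node(5,1) S=76.2498 payoff=16.9902 vs cont=16.7904 → 16.9902 [stop]  node(5,2) S=86.0169 payoff=7.2231 vs cont=7.0233 → 7.2231 [stop]  node(5,3) S=97.0350 payoff=0.0000 vs cont=0.9328 → 0.9328 [wait]  node(5,4) S=109.4645 payoff=0.0000 vs cont=0.0000 → 0.0000 [wait]  node(5,5) S=123.4861 payoff=0.0000 vs cont=0.0000 → 0.0000 [wait]
k=4: node(4,0) S=71.7904 payoff=21.4496 vs cont=21.2498 → 21.4496 [stop]  node(4,1) S=80.9862 payoff=12.2538 vs cont=12.0540 → 12.2538 [stop]  node(4,2) S=91.3600 payoff=1.8800 vs cont=4.0520 → 4.0520 [wait]  node(4,3) S=103.0626 payoff=0.0000 vs cont=0.4629 → 0.4629 [wait]  node(4,4) S=116.2641 payoff=0.0000 vs cont=0.0000 → 0.0000 [wait]
k=3: node(3,0) S=76.2498 payoff=16.9902 vs cont=16.7904 → 16.9902 [stop]  node(3,1) S=86.0169 payoff=7.2231 vs cont=8.1130 → 8.1130 [wait]  node(3,2) S=97.0350 payoff=0.0000 vs cont=2.2428 → 2.2428 [wait]  node(3,3) S=109.4645 payoff=0.0000 vs cont=0.2297 → 0.2297 [wait]
k=2: node(2,0) S=80.9862 payoff=12.2538 vs cont=12.5004 → 12.5004 [wait]  node(2,1) S=91.3600 payoff=1.8800 vs cont=5.1507 → 5.1507 [wait]  node(2,2) S=103.0626 payoff=0.0000 vs cont=1.2281 → 1.2281 [wait]
k=1: node(1,0) S=86.0169 payoff=7.2231 vs cont=8.7865 → 8.7865 [wait]  node(1,1) S=97.0350 payoff=0.0000 vs cont=3.1718 → 3.1718 [wait]
k=0: node(0,0) S=91.3600 payoff=1.8800 vs cont=5.9510 → 5.9510 [wait]

price = 5.9510
tree:
5.9510
8.7865 3.1718
12.5004 5.1507 1.2281
16.9902 8.1130 2.2428 0.2297
21.4496 12.2538 4.0520 0.4629 0.0000
25.6482 16.9902 7.2231 0.9328 0.0000 0.0000
29.6013 21.4496 12.2538 1.8800 0.0000 0.0000 0.0000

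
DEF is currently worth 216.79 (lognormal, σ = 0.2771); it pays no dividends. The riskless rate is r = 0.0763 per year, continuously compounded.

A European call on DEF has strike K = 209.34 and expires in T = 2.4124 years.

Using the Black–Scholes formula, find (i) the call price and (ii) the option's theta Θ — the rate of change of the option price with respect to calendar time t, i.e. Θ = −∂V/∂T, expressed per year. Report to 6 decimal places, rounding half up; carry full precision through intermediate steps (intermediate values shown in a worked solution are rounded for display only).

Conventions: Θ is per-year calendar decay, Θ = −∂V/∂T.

price = 58.763607
Θ = -14.114271

σ√T = 0.2771·√2.4124 = 0.430389
d₁ = (ln(S/K) + (r+σ²/2)T) / (σ√T) = (ln(216.79/209.34) + (0.0763+0.2771²/2)·2.4124) / 0.430389 = (0.034969 + 0.276683) / 0.430389 = 0.724119
d₂ = d₁ − σ√T = 0.724119 − 0.430389 = 0.293730
e^{−rT} = 0.831881
N(d₁) = 0.765504,  N(d₂) = 0.615518
Call price V = S·N(d₁) − K·e^{−rT}·N(d₂) = 165.953542 − 107.189935 = 58.763607
φ(d₁) = (1/√(2π))·e^{−d₁²/2} = 0.306937
Θ = −S·φ(d₁)·σ/(2√T) − r·K·e^{−rT}·N(d₂) = −5.935679 − 8.178592 = -14.114271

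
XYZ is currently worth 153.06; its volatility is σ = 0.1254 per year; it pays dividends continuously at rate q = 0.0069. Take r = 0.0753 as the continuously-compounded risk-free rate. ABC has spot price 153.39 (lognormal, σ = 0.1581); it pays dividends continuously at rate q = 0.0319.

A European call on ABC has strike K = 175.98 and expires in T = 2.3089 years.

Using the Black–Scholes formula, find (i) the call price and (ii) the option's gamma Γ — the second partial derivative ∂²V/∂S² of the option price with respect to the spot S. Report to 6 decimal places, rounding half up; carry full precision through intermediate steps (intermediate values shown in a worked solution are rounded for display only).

price = 11.348410
Γ = 0.010051

σ√T = 0.1581·√2.3089 = 0.240234
d₁ = (ln(S/K) + (r−q+σ²/2)T) / (σ√T) = (ln(153.39/175.98) + (0.0753−0.0319+0.1581²/2)·2.3089) / 0.240234 = (-0.137387 + 0.129062) / 0.240234 = -0.034650
d₂ = d₁ − σ√T = -0.034650 − 0.240234 = -0.274884
e^{−rT} = 0.840414
e^{−qT} = 0.928993
N(d₁) = 0.486179,  N(d₂) = 0.391703
Call price V = S·e^{−qT}·N(d₁) − K·e^{−rT}·N(d₂) = 69.279696 − 57.931286 = 11.348410
φ(d₁) = (1/√(2π))·e^{−d₁²/2} = 0.398703
Γ = e^{−qT}·φ(d₁) / (S·σ·√T) = 0.010051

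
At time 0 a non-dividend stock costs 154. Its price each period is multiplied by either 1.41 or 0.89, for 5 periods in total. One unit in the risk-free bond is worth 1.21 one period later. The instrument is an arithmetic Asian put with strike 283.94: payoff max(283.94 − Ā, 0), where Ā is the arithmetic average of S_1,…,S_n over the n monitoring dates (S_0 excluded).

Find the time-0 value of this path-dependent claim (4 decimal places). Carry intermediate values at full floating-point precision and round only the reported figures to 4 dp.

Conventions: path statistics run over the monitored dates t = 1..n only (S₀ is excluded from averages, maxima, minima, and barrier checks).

price = 15.6440

With p* = (R−d)/(u−d) = 0.6154, sum probability × payoff across the paths and divide by R^5.
Enumerate all 2^5 = 32 price paths (U = up ×1.41, D = down ×0.89); each path with k up-moves has probability p*^k·(1−p*)^(5−k).
DDDDD: Ā=110.0452, payoff=173.8948, prob=0.008417
UDDDD: Ā=174.3413, payoff=109.5987, prob=0.013466
DUDDD: Ā=158.3253, payoff=125.6147, prob=0.013466
UUDDD: Ā=250.8300, payoff=33.1100, prob=0.021546
DDUDD: Ā=144.0711, payoff=139.8689, prob=0.013466
UDUDD: Ā=228.2475, payoff=55.6925, prob=0.021546
DUUDD: Ā=212.2315, payoff=71.7085, prob=0.021546
UUUDD: Ā=336.2319, payoff=0.0000, prob=0.034474
DDDUD: Ā=131.3848, payoff=152.5552, prob=0.013466
UDDUD: Ā=208.1490, payoff=75.7910, prob=0.021546
DUDUD: Ā=192.1330, payoff=91.8070, prob=0.021546
UUDUD: Ā=304.3905, payoff=0.0000, prob=0.034474
DDUUD: Ā=177.8787, payoff=106.0613, prob=0.021546
UDUUD: Ā=281.8079, payoff=2.1321, prob=0.034474
DUUUD: Ā=265.7919, payoff=18.1481, prob=0.034474
UUUUD: Ā=421.0860, payoff=0.0000, prob=0.055159
DDDDU: Ā=120.0940, payoff=163.8460, prob=0.013466
UDDDU: Ā=190.2613, payoff=93.6787, prob=0.021546
DUDDU: Ā=174.2453, payoff=109.6947, prob=0.021546
UUDDU: Ā=276.0516, payoff=7.8884, prob=0.034474
DDUDU: Ā=159.9911, payoff=123.9489, prob=0.021546
UDUDU: Ā=253.4690, payoff=30.4710, prob=0.034474
DUUDU: Ā=237.4530, payoff=46.4870, prob=0.034474
UUUDU: Ā=376.1897, payoff=0.0000, prob=0.055159
DDDUU: Ā=147.3048, payoff=136.6352, prob=0.021546
UDDUU: Ā=233.3706, payoff=50.5694, prob=0.034474
DUDUU: Ā=217.3546, payoff=66.5854, prob=0.034474
UUDUU: Ā=344.3482, payoff=0.0000, prob=0.055159
DDUUU: Ā=203.1003, payoff=80.8397, prob=0.034474
UDUUU: Ā=321.7657, payoff=0.0000, prob=0.055159
DUUUU: Ā=305.7497, payoff=0.0000, prob=0.055159
UUUUU: Ā=484.3899, payoff=0.0000, prob=0.088254
Price = Σ prob·payoff / R^5 = 40.576606 / 2.593742 = 15.6440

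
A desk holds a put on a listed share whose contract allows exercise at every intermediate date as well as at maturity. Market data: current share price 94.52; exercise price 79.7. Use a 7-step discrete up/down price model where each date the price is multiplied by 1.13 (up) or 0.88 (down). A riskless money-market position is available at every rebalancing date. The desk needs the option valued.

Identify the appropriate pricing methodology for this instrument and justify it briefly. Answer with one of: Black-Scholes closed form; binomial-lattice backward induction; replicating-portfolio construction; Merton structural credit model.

Key observation: the exercise right at every one of the 7 steps is what matters: each node needs max(79.7 − S, continuation), which only the stepwise tree valuation starting from spot 94.52 delivers.

framework: binomial-lattice backward induction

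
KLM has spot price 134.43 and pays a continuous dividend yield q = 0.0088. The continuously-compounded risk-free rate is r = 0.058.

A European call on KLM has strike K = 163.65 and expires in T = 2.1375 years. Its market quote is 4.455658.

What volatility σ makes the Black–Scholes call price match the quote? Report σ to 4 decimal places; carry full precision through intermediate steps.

At σ = 0.1176 the Black–Scholes value reproduces the quote:
σ√T = 0.1176·√2.1375 = 0.171933
d₁ = (ln(S/K) + (r−q+σ²/2)T) / (σ√T) = (ln(134.43/163.65) + (0.058−0.0088+0.1176²/2)·2.1375) / 0.171933 = (-0.196686 + 0.119946) / 0.171933 = -0.446340
d₂ = d₁ − σ√T = -0.446340 − 0.171933 = -0.618274
e^{−rT} = 0.883402
e^{−qT} = 0.981366
N(d₁) = 0.327676,  N(d₂) = 0.268197
V = S·e^{−qT}·N(d₁) − K·e^{−rT}·N(d₂) = 43.228622 − 38.772964 = 4.455658 (equal to the quote); since ∂V/∂σ > 0 for all σ, the implied volatility is unique

sigma = 0.1176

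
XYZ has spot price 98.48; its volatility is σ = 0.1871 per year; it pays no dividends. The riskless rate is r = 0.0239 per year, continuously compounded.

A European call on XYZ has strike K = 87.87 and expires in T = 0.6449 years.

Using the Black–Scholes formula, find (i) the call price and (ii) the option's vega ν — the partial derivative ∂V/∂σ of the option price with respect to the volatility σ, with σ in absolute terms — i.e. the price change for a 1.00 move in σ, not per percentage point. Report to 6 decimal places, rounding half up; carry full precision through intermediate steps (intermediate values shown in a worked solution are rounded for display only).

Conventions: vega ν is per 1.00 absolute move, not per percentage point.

price = 13.446030
ν = 20.351650

σ√T = 0.1871·√0.6449 = 0.150252
d₁ = (ln(S/K) + (r+σ²/2)T) / (σ√T) = (ln(98.48/87.87) + (0.0239+0.1871²/2)·0.6449) / 0.150252 = (0.113995 + 0.026701) / 0.150252 = 0.936401
d₂ = d₁ − σ√T = 0.936401 − 0.150252 = 0.786149
e^{−rT} = 0.984705
N(d₁) = 0.825466,  N(d₂) = 0.784110
Call price V = S·N(d₁) − K·e^{−rT}·N(d₂) = 81.291941 − 67.845910 = 13.446030
φ(d₁) = (1/√(2π))·e^{−d₁²/2} = 0.257339
ν = S·φ(d₁)·√T = 20.351650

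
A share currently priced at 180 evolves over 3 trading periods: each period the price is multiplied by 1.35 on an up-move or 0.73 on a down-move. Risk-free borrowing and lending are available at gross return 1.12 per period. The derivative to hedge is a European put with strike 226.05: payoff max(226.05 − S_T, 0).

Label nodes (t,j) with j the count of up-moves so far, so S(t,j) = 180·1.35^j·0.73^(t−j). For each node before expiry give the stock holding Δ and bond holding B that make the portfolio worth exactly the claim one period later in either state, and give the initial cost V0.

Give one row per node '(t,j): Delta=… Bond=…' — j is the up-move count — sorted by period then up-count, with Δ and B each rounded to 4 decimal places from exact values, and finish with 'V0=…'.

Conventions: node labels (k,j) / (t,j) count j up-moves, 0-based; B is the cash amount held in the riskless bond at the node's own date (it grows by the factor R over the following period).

(0,0): Delta=-0.3804 Bond=91.9821
(1,0): Delta=-0.9074 Bond=172.2783
(1,1): Delta=-0.2123 Bond=62.1754
(2,0): Delta=-1.0000 Bond=201.8304
(2,1): Delta=-0.8779 Bond=187.7155
(2,2): Delta=0.0000 Bond=0.0000
V0=23.5176

Since d<R<u, set p* = (R−d)/(u−d) = 0.6290; price each node as the discounted p*-expectation of its children.
Payoffs at expiry: V(3,0)=156.0269, V(3,1)=96.5553, V(3,2)=0.0000, V(3,3)=0.0000
Node (2,0) S=95.9220: V=(p*·96.5553+(1−p*)·156.0269)/1.12=105.9084; Δ=(96.5553−156.0269)/(129.4947−70.0231)=-1.0000; B=V−Δ·S=201.8304
Node (2,1) S=177.3900: V=(p*·0.0000+(1−p*)·96.5553)/1.12=31.9812; Δ=(0.0000−96.5553)/(239.4765−129.4947)=-0.8779; B=V−Δ·S=187.7155
Node (2,2) S=328.0500: V=(p*·0.0000+(1−p*)·0.0000)/1.12=0.0000; Δ=(0.0000−0.0000)/(442.8675−239.4765)=0.0000; B=V−Δ·S=0.0000
Node (1,0) S=131.4000: V=(p*·31.9812+(1−p*)·105.9084)/1.12=53.0409; Δ=(31.9812−105.9084)/(177.3900−95.9220)=-0.9074; B=V−Δ·S=172.2783
Node (1,1) S=243.0000: V=(p*·0.0000+(1−p*)·31.9812)/1.12=10.5928; Δ=(0.0000−31.9812)/(328.0500−177.3900)=-0.2123; B=V−Δ·S=62.1754
Node (0,0) S=180.0000: V=(p*·10.5928+(1−p*)·53.0409)/1.12=23.5176; Δ=(10.5928−53.0409)/(243.0000−131.4000)=-0.3804; B=V−Δ·S=91.9821
Verification: the root portfolio costs Δ(0,0)·S0 + B(0,0) = 23.5176, matching V0.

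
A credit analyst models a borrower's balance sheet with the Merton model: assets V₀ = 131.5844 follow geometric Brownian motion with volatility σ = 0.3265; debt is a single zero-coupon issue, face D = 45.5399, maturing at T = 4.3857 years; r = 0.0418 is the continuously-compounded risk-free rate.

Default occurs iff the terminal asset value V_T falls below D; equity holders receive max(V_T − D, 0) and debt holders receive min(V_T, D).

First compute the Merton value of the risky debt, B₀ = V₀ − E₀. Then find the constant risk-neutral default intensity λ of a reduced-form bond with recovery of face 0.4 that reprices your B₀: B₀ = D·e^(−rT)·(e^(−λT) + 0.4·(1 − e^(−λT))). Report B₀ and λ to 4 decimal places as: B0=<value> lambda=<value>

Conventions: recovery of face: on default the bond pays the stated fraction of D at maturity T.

B0=37.2850 lambda=0.0064

Equity is a call on the firm's assets struck at D = 45.5399:
d₁ = [ln(V₀/D) + (r + σ²/2)T] / (σ√T)
   = [ln(131.5844/45.5399) + (0.0418 + 0.5·0.3265²)·4.3857] / (0.3265·√4.3857)
   = [1.061060 + 0.417085] / 0.683758 = 2.161794
d₂ = d₁ − σ√T = 2.161794 − 0.683758 = 1.478036
N(d₁) = 0.984683,  N(d₂) = 0.930301,  e^(−rT) = 0.832500
E₀ = V₀·N(d₁) − D·e^(−rT)·N(d₂)
   = 131.5844·0.984683 − 45.5399·0.832500·0.930301 = 94.299389
B₀ = V₀ − E₀ = 131.5844 − 94.299389 = 37.285011
e^(−λT) = (B₀·e^(rT)/D − 0.4)/(1 − 0.4) = (37.2850·1.201201/45.5399 − 0.4)/0.6 = 0.97243794
λ = −ln(0.97243794)/4.3857 = 0.006373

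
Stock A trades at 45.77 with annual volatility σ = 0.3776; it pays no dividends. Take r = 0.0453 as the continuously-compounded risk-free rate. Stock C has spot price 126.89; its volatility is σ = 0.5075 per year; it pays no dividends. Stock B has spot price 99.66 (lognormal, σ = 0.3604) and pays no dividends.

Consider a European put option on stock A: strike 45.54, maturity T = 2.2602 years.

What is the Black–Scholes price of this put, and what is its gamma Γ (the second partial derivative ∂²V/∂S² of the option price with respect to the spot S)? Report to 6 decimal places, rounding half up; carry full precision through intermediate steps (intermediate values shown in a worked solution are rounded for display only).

σ√T = 0.3776·√2.2602 = 0.567682
d₁ = (ln(S/K) + (r+σ²/2)T) / (σ√T) = (ln(45.77/45.54) + (0.0453+0.3776²/2)·2.2602) / 0.567682 = (0.005038 + 0.263519) / 0.567682 = 0.473075
d₂ = d₁ − σ√T = 0.473075 − 0.567682 = -0.094607
e^{−rT} = 0.902680
N(−d₁) = 0.318080,  N(−d₂) = 0.537687
Put price V = K·e^{−rT}·N(−d₂) − S·N(−d₁) = 22.103246 − 14.558510 = 7.544737
φ(d₁) = (1/√(2π))·e^{−d₁²/2} = 0.356708
Γ = φ(d₁) / (S·σ·√T) = 0.013729

price = 7.544737
Γ = 0.013729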